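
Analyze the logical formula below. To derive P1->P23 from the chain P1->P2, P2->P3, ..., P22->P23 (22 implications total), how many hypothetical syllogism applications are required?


With 22 implications in a chain connecting 23 propositions:
P1->P2, P2->P3, ..., P22->P23
Steps needed = (number of implications) - 1 = 22 - 1 = 21

21


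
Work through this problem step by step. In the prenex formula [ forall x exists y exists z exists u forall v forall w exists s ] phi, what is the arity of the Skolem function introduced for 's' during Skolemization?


Quantifier prefix: forall x exists y exists z exists u forall v forall w exists s
's' is existentially quantified at position 7.
Universal variables preceding it: x, v, w
Skolem function arity = 3

3


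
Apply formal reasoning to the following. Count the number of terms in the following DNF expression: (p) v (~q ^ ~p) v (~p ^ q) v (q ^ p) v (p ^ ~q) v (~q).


A DNF formula is a disjunction of terms (conjunctions).
Terms are separated by v.
Counting the disjuncts: 6 terms.

6


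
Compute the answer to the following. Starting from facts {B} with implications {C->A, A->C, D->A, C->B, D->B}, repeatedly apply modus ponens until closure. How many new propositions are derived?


Initial facts: {B}
Apply modus ponens to closure:
  (no implication fires)
Final known: {B}
New propositions: {(none)}
Count = 0

0


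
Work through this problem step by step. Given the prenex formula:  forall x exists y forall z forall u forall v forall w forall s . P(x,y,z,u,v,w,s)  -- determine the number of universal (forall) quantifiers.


Quantifier prefix: forall x exists y forall z forall u forall v forall w forall s
Mark each quantifier type:
  U E U U U U U
Universal count = 6, Existential count = 1
Asked for universal (forall) quantifiers: 6

6


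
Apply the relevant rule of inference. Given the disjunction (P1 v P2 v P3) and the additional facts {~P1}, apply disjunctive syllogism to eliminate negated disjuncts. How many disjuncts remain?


Original disjuncts (3): P1, P2, P3
Negated (eliminate): ~P1
Remaining disjuncts: P2, P3
Count = 3 - 1 = 2

2


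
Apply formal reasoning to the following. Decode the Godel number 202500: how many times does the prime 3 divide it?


Factorize 202500 by dividing by 3 repeatedly.
Division steps: 3 divides 202500 exactly 4 time(s).
Exponent of 3 = 4

4


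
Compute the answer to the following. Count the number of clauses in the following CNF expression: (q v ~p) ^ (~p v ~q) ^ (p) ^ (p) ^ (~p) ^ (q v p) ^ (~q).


A CNF formula is a conjunction of clauses.
Clauses are separated by ^.
Counting the conjuncts: 7 clauses.

7


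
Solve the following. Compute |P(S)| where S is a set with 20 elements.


The power set of a set with n elements has 2^n elements.
|P(S)| = 2^20 = 1048576

1048576


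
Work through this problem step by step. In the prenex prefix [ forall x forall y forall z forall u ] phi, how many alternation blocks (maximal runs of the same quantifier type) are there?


Quantifier-type sequence: A A A A  (A=forall, E=exists)
Group into maximal same-type runs:
  Ax4
Number of blocks = 1

1


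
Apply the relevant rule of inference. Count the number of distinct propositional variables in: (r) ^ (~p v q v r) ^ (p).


Identify each variable that appears in the formula.
Variables found: p, q, r
Count = 3

3


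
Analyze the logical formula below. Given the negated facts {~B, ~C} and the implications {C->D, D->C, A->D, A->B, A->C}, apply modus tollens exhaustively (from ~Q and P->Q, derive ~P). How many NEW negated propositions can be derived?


Initial negated facts: {~B, ~C}
Apply modus tollens to closure:
  ~C and D->C  =>  ~D
  ~D and A->D  =>  ~A
Final negated: {~A, ~B, ~C, ~D}
New negations: {~A, ~D}
Count = 2

2


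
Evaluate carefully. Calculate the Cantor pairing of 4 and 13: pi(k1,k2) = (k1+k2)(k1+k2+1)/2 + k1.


k1 + k2 = 17
(k1+k2)(k1+k2+1)/2 = 17 * 18 / 2 = 153
pi = 153 + 4 = 157

157


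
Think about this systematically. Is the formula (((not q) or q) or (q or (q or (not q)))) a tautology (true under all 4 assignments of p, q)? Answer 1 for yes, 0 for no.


Check all 4 assignments:
p=0, q=0: 1
p=0, q=1: 1
p=1, q=0: 1
p=1, q=1: 1
Satisfying count = 4/4.
Tautology iff count = 4: yes.

1


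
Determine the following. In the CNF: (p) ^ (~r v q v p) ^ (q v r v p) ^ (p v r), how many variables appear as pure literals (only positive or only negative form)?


Check each variable for pure literal status:
p: pure positive
q: pure positive
r: mixed (not pure)
Pure literal count = 2

2


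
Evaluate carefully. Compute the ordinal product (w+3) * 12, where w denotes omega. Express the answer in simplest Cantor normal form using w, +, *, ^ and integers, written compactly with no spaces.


Compute (w+3) * 12.
Ordinal * is associative and left-distributive over +, but NOT commutative; for finite n>1, n*w = w but w*n stays w*n.
(w+3) * 12 = (w+3) repeated 12 times. Each intermediate +3 is absorbed by the following w; only the last survives: w*12+3.
Result = w*12+3

w*12+3


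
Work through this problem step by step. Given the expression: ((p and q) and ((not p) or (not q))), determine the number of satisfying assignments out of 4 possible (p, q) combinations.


Check all 4 assignments:
p=0, q=0: 0
p=0, q=1: 0
p=1, q=0: 0
p=1, q=1: 0
Count of True = 0

0


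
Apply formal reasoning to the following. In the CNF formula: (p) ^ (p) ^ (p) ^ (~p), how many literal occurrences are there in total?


Counting literals in each clause:
Clause 1: 1 literal(s)
Clause 2: 1 literal(s)
Clause 3: 1 literal(s)
Clause 4: 1 literal(s)
Total = 4

4


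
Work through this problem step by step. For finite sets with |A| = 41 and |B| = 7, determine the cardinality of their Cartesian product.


The Cartesian product A x B contains all ordered pairs (a, b).
|A x B| = |A| * |B| = 41 * 7 = 287

287


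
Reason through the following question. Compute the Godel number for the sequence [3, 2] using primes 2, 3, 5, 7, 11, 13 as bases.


Encode each element as an exponent of the corresponding prime:
  2^3 = 8
  3^2 = 9
Product = 8 * 9 = 72

72


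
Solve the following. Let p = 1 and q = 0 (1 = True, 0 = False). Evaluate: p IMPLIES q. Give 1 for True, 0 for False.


p = 1, q = 0
Operation: p IMPLIES q
Evaluate: 1 IMPLIES 0 = 0

0


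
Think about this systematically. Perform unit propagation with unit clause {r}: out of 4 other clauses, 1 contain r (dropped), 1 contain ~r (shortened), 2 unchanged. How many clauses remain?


Satisfied (removed): 1
Shortened (remain): 1
Unchanged (remain): 2
Remaining = 1 + 2 = 3

3


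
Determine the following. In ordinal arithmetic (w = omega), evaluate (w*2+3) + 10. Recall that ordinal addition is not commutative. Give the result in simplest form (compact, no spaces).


Compute (w*2+3) + 10.
Ordinal + is associative but NOT commutative; for finite n>0, n + w = w but w + n stays w+n.
By associativity: (w*2+3) + 10 = w*2 + (3+10) = w*2+13.
Result = w*2+13

w*2+13


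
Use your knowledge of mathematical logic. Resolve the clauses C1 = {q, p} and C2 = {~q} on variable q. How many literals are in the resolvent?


Remove q from C1 and ~q from C2.
C1 remainder: {p}
C2 remainder: {}
Union (resolvent): {p}
Resolvent has 1 literal(s).

1


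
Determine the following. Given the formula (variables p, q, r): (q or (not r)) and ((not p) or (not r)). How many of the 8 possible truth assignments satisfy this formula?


Evaluate all 8 assignments for p, q, r:
p=0, q=0, r=0: 1
p=0, q=0, r=1: 0
p=0, q=1, r=0: 1
p=0, q=1, r=1: 1
p=1, q=0, r=0: 1
p=1, q=0, r=1: 0
p=1, q=1, r=0: 1
p=1, q=1, r=1: 0
Satisfying count = 5

5


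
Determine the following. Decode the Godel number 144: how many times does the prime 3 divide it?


Factorize 144 by dividing by 3 repeatedly.
Division steps: 3 divides 144 exactly 2 time(s).
Exponent of 3 = 2

2


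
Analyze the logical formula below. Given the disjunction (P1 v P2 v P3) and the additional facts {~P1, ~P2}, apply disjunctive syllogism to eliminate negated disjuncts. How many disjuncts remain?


Original disjuncts (3): P1, P2, P3
Negated (eliminate): ~P1, ~P2
Remaining disjuncts: P3
Count = 3 - 2 = 1

1


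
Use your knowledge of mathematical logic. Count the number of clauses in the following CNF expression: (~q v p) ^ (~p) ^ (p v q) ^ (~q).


A CNF formula is a conjunction of clauses.
Clauses are separated by ^.
Counting the conjuncts: 4 clauses.

4


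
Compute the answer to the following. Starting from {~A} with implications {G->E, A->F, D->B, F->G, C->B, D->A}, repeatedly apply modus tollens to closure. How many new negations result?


Initial negated facts: {~A}
Apply modus tollens to closure:
  ~A and D->A  =>  ~D
Final negated: {~A, ~D}
New negations: {~D}
Count = 1

1


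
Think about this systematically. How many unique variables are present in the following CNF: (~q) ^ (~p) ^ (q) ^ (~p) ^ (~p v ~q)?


Identify each variable that appears in the formula.
Variables found: p, q
Count = 2

2


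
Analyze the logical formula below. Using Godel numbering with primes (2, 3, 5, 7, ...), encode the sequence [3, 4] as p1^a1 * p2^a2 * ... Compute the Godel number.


Encode each element as an exponent of the corresponding prime:
  2^3 = 8
  3^4 = 81
Product = 8 * 81 = 648

648


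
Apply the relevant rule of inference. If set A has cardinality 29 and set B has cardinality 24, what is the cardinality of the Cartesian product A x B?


The Cartesian product A x B contains all ordered pairs (a, b).
|A x B| = |A| * |B| = 29 * 24 = 696

696


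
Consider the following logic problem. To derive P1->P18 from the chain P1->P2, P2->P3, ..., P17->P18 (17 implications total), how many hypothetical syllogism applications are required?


With 17 implications in a chain connecting 18 propositions:
P1->P2, P2->P3, ..., P17->P18
Steps needed = (number of implications) - 1 = 17 - 1 = 16

16


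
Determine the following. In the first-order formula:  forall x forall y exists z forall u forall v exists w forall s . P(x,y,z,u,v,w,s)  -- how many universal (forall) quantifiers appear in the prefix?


Quantifier prefix: forall x forall y exists z forall u forall v exists w forall s
Mark each quantifier type:
  U U E U U E U
Universal count = 5, Existential count = 2
Asked for universal (forall) quantifiers: 5

5


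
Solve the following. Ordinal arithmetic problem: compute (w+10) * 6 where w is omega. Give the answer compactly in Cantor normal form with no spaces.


Compute (w+10) * 6.
Ordinal * is associative and left-distributive over +, but NOT commutative; for finite n>1, n*w = w but w*n stays w*n.
(w+10) * 6 = (w+10) repeated 6 times. Each intermediate +10 is absorbed by the following w; only the last survives: w*6+10.
Result = w*6+10

w*6+10


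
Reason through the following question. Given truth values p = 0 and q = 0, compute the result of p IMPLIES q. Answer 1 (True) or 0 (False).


p = 0, q = 0
Operation: p IMPLIES q
Evaluate: 0 IMPLIES 0 = 1

1


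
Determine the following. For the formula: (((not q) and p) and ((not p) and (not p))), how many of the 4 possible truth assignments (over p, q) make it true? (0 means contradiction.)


Check all 4 assignments:
p=0, q=0: 0
p=0, q=1: 0
p=1, q=0: 0
p=1, q=1: 0
Count of True = 0

0


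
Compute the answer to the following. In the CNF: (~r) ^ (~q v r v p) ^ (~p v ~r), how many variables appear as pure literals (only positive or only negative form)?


Check each variable for pure literal status:
p: mixed (not pure)
q: pure negative
r: mixed (not pure)
Pure literal count = 1

1


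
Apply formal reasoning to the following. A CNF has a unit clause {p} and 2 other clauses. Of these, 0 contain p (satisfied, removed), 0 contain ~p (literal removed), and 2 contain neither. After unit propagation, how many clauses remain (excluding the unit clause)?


Satisfied (removed): 0
Shortened (remain): 0
Unchanged (remain): 2
Remaining = 0 + 2 = 2

2


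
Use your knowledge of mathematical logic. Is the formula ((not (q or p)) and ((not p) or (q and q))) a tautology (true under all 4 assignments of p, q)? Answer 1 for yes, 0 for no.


Check all 4 assignments:
p=0, q=0: 1
p=0, q=1: 0
p=1, q=0: 0
p=1, q=1: 0
Satisfying count = 1/4.
Tautology iff count = 4: no.

0


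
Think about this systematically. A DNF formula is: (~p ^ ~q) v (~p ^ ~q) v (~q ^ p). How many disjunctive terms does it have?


A DNF formula is a disjunction of terms (conjunctions).
Terms are separated by v.
Counting the disjuncts: 3 terms.

3


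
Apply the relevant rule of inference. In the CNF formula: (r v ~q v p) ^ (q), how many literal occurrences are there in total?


Counting literals in each clause:
Clause 1: 3 literal(s)
Clause 2: 1 literal(s)
Total = 4

4


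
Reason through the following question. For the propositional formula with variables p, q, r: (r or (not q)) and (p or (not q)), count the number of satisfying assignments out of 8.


Evaluate all 8 assignments for p, q, r:
p=0, q=0, r=0: 1
p=0, q=0, r=1: 1
p=0, q=1, r=0: 0
p=0, q=1, r=1: 0
p=1, q=0, r=0: 1
p=1, q=0, r=1: 1
p=1, q=1, r=0: 0
p=1, q=1, r=1: 1
Satisfying count = 5

5


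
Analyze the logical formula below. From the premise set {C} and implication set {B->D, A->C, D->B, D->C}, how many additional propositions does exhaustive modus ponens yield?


Initial facts: {C}
Apply modus ponens to closure:
  (no implication fires)
Final known: {C}
New propositions: {(none)}
Count = 0

0


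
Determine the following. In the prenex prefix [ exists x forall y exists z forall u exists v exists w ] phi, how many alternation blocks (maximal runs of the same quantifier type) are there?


Quantifier-type sequence: E A E A E E  (A=forall, E=exists)
Group into maximal same-type runs:
  Ex1 | Ax1 | Ex1 | Ax1 | Ex2
Number of blocks = 5

5


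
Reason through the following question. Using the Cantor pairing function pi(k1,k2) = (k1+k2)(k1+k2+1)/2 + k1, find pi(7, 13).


k1 + k2 = 20
(k1+k2)(k1+k2+1)/2 = 20 * 21 / 2 = 210
pi = 210 + 7 = 217

217


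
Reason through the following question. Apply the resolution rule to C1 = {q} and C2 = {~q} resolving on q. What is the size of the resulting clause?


Remove q from C1 and ~q from C2.
C1 remainder: {}
C2 remainder: {}
Union (resolvent): {} (empty clause)
Resolvent has 0 literal(s).

0


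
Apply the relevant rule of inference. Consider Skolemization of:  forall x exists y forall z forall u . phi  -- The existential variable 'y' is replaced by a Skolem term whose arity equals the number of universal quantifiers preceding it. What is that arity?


Quantifier prefix: forall x exists y forall z forall u
'y' is existentially quantified at position 2.
Universal variables preceding it: x
Skolem function arity = 1

1


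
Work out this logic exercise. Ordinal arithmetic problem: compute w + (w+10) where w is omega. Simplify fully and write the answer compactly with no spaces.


Compute w + (w+10).
Ordinal + is associative but NOT commutative; for finite n>0, n + w = w but w + n stays w+n.
w + (w+10) = (w+w) + 10 = w*2+10.
Result = w*2+10

w*2+10


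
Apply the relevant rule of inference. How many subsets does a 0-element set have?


The power set of a set with n elements has 2^n elements.
|P(S)| = 2^0 = 1

1


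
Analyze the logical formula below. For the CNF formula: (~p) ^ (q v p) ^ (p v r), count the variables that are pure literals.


Check each variable for pure literal status:
p: mixed (not pure)
q: pure positive
r: pure positive
Pure literal count = 2

2


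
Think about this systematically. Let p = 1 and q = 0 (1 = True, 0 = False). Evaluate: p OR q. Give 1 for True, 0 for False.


p = 1, q = 0
Operation: p OR q
Evaluate: 1 OR 0 = 1

1


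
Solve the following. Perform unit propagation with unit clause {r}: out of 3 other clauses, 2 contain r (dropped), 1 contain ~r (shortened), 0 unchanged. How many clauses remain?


Satisfied (removed): 2
Shortened (remain): 1
Unchanged (remain): 0
Remaining = 1 + 0 = 1

1


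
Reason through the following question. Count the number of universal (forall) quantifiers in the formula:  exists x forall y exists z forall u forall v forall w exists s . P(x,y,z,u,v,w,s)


Quantifier prefix: exists x forall y exists z forall u forall v forall w exists s
Mark each quantifier type:
  E U E U U U E
Universal count = 4, Existential count = 3
Asked for universal (forall) quantifiers: 4

4


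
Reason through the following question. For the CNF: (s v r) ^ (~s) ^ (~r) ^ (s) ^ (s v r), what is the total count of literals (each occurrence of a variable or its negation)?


Counting literals in each clause:
Clause 1: 2 literal(s)
Clause 2: 1 literal(s)
Clause 3: 1 literal(s)
Clause 4: 1 literal(s)
Clause 5: 2 literal(s)
Total = 7

7


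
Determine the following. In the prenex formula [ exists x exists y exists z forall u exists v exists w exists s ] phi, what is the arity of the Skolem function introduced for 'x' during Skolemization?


Quantifier prefix: exists x exists y exists z forall u exists v exists w exists s
'x' is existentially quantified at position 1.
No universal quantifiers precede it.
Skolem function arity = 0 (a Skolem constant)

0


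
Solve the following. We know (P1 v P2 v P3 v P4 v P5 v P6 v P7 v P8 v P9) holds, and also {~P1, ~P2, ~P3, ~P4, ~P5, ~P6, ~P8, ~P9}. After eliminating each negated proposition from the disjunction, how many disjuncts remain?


Original disjuncts (9): P1, P2, P3, P4, P5, P6, P7, P8, P9
Negated (eliminate): ~P1, ~P2, ~P3, ~P4, ~P5, ~P6, ~P8, ~P9
Remaining disjuncts: P7
Count = 9 - 8 = 1

1


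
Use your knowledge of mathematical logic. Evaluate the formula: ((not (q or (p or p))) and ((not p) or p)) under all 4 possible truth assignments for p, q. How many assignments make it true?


Check all 4 assignments:
p=0, q=0: 1
p=0, q=1: 0
p=1, q=0: 0
p=1, q=1: 0
Count of True = 1

1


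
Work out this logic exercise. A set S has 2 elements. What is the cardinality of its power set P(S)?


The power set of a set with n elements has 2^n elements.
|P(S)| = 2^2 = 4

4


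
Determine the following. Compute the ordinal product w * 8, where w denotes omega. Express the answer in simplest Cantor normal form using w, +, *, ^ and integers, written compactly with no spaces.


Compute w * 8.
Ordinal * is associative and left-distributive over +, but NOT commutative; for finite n>1, n*w = w but w*n stays w*n.
w * 8 means 8 copies of w concatenated: w*8.
Result = w*8

w*8


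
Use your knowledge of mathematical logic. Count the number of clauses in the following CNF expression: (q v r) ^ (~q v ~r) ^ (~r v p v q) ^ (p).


A CNF formula is a conjunction of clauses.
Clauses are separated by ^.
Counting the conjuncts: 4 clauses.

4


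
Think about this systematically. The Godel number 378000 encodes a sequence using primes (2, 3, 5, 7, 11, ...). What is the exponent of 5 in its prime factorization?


Factorize 378000 by dividing by 5 repeatedly.
Division steps: 5 divides 378000 exactly 3 time(s).
Exponent of 5 = 3

3


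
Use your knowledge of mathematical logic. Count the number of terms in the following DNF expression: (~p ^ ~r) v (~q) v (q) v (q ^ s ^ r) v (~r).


A DNF formula is a disjunction of terms (conjunctions).
Terms are separated by v.
Counting the disjuncts: 5 terms.

5


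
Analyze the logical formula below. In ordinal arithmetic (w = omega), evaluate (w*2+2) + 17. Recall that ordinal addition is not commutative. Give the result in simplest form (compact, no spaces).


Compute (w*2+2) + 17.
Ordinal + is associative but NOT commutative; for finite n>0, n + w = w but w + n stays w+n.
By associativity: (w*2+2) + 17 = w*2 + (2+17) = w*2+19.
Result = w*2+19

w*2+19


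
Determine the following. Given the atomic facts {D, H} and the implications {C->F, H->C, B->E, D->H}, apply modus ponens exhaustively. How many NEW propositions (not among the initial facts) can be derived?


Initial facts: {D, H}
Apply modus ponens to closure:
  H and H->C  =>  C
  C and C->F  =>  F
Final known: {C, D, F, H}
New propositions: {C, F}
Count = 2

2


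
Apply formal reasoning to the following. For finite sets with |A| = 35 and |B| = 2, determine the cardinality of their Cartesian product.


The Cartesian product A x B contains all ordered pairs (a, b).
|A x B| = |A| * |B| = 35 * 2 = 70

70


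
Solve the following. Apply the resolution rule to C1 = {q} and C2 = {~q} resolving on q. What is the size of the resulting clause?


Remove q from C1 and ~q from C2.
C1 remainder: {}
C2 remainder: {}
Union (resolvent): {} (empty clause)
Resolvent has 0 literal(s).

0


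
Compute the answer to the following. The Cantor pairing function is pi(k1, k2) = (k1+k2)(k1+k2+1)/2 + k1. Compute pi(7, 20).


k1 + k2 = 27
(k1+k2)(k1+k2+1)/2 = 27 * 28 / 2 = 378
pi = 378 + 7 = 385

385


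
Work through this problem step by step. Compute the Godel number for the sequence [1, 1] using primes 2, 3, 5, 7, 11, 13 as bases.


Encode each element as an exponent of the corresponding prime:
  2^1 = 2
  3^1 = 3
Product = 2 * 3 = 6

6


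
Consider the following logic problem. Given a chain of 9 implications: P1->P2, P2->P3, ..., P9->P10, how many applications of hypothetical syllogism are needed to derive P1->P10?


With 9 implications in a chain connecting 10 propositions:
P1->P2, P2->P3, ..., P9->P10
Steps needed = (number of implications) - 1 = 9 - 1 = 8

8


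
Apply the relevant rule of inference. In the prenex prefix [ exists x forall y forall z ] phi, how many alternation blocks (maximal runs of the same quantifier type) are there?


Quantifier-type sequence: E A A  (A=forall, E=exists)
Group into maximal same-type runs:
  Ex1 | Ax2
Number of blocks = 2

2


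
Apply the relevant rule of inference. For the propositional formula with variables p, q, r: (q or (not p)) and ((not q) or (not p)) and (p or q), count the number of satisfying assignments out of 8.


Evaluate all 8 assignments for p, q, r:
p=0, q=0, r=0: 0
p=0, q=0, r=1: 0
p=0, q=1, r=0: 1
p=0, q=1, r=1: 1
p=1, q=0, r=0: 0
p=1, q=0, r=1: 0
p=1, q=1, r=0: 0
p=1, q=1, r=1: 0
Satisfying count = 2

2


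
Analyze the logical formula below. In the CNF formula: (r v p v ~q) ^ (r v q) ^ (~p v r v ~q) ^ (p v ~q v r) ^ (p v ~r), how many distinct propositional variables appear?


Identify each variable that appears in the formula.
Variables found: p, q, r
Count = 3

3


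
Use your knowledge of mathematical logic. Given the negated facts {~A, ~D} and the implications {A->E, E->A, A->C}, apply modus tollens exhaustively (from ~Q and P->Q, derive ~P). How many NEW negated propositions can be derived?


Initial negated facts: {~A, ~D}
Apply modus tollens to closure:
  ~A and E->A  =>  ~E
Final negated: {~A, ~D, ~E}
New negations: {~E}
Count = 1

1


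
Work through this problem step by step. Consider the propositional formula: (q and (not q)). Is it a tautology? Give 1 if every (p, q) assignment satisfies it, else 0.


Check all 4 assignments:
p=0, q=0: 0
p=0, q=1: 0
p=1, q=0: 0
p=1, q=1: 0
Satisfying count = 0/4.
Tautology iff count = 4: no.

0


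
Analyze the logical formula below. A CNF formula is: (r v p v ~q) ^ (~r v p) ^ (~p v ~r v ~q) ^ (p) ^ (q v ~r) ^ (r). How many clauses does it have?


A CNF formula is a conjunction of clauses.
Clauses are separated by ^.
Counting the conjuncts: 6 clauses.

6


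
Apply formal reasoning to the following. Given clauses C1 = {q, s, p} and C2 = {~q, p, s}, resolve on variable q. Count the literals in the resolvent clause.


Remove q from C1 and ~q from C2.
C1 remainder: {s, p}
C2 remainder: {p, s}
Union (resolvent): {p, s}
Resolvent has 2 literal(s).

2


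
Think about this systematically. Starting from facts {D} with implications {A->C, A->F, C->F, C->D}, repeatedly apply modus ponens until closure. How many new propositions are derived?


Initial facts: {D}
Apply modus ponens to closure:
  (no implication fires)
Final known: {D}
New propositions: {(none)}
Count = 0

0


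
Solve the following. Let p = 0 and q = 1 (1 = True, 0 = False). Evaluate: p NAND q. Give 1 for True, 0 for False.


p = 0, q = 1
Operation: p NAND q
Evaluate: 0 NAND 1 = 1

1


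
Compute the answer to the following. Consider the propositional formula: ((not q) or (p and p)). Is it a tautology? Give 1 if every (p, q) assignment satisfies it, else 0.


Check all 4 assignments:
p=0, q=0: 1
p=0, q=1: 0
p=1, q=0: 1
p=1, q=1: 1
Satisfying count = 3/4.
Tautology iff count = 4: no.

0


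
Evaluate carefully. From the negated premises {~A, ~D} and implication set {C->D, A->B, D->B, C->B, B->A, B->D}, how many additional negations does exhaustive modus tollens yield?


Initial negated facts: {~A, ~D}
Apply modus tollens to closure:
  ~D and C->D  =>  ~C
  ~A and B->A  =>  ~B
Final negated: {~A, ~B, ~C, ~D}
New negations: {~B, ~C}
Count = 2

2


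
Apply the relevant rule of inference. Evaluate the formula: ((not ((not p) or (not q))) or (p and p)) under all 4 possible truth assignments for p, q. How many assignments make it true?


Check all 4 assignments:
p=0, q=0: 0
p=0, q=1: 0
p=1, q=0: 1
p=1, q=1: 1
Count of True = 2

2


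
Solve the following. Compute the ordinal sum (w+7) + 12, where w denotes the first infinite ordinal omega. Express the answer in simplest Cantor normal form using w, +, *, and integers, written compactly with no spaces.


Compute (w+7) + 12.
Ordinal + is associative but NOT commutative; for finite n>0, n + w = w but w + n stays w+n.
By associativity: (w+7) + 12 = w + (7+12) = w+19.
Result = w+19

w+19


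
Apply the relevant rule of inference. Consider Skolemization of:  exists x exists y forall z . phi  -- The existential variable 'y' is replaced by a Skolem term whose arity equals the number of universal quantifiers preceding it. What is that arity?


Quantifier prefix: exists x exists y forall z
'y' is existentially quantified at position 2.
No universal quantifiers precede it.
Skolem function arity = 0 (a Skolem constant)

0


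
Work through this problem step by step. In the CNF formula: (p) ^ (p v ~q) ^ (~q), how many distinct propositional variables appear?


Identify each variable that appears in the formula.
Variables found: p, q
Count = 2

2


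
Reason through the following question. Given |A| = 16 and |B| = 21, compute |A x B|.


The Cartesian product A x B contains all ordered pairs (a, b).
|A x B| = |A| * |B| = 16 * 21 = 336

336


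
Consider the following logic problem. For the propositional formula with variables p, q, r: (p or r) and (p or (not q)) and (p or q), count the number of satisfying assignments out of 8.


Evaluate all 8 assignments for p, q, r:
p=0, q=0, r=0: 0
p=0, q=0, r=1: 0
p=0, q=1, r=0: 0
p=0, q=1, r=1: 0
p=1, q=0, r=0: 1
p=1, q=0, r=1: 1
p=1, q=1, r=0: 1
p=1, q=1, r=1: 1
Satisfying count = 4

4


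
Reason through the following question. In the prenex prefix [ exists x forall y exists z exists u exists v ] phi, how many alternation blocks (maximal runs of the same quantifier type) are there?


Quantifier-type sequence: E A E E E  (A=forall, E=exists)
Group into maximal same-type runs:
  Ex1 | Ax1 | Ex3
Number of blocks = 3

3


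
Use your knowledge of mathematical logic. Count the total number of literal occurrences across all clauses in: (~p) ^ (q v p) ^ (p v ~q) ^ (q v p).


Counting literals in each clause:
Clause 1: 1 literal(s)
Clause 2: 2 literal(s)
Clause 3: 2 literal(s)
Clause 4: 2 literal(s)
Total = 7

7


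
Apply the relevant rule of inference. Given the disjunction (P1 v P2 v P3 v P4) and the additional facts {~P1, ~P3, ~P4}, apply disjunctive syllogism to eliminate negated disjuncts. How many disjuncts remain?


Original disjuncts (4): P1, P2, P3, P4
Negated (eliminate): ~P1, ~P3, ~P4
Remaining disjuncts: P2
Count = 4 - 3 = 1

1


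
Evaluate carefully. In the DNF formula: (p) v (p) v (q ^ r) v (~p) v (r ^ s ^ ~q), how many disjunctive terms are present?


A DNF formula is a disjunction of terms (conjunctions).
Terms are separated by v.
Counting the disjuncts: 5 terms.

5


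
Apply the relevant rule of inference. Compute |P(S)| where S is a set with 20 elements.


The power set of a set with n elements has 2^n elements.
|P(S)| = 2^20 = 1048576

1048576


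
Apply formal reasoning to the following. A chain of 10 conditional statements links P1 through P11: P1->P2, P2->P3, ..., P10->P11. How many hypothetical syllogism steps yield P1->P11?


With 10 implications in a chain connecting 11 propositions:
P1->P2, P2->P3, ..., P10->P11
Steps needed = (number of implications) - 1 = 10 - 1 = 9

9


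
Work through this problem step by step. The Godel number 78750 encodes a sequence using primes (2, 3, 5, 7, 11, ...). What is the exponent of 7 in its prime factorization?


Factorize 78750 by dividing by 7 repeatedly.
Division steps: 7 divides 78750 exactly 1 time(s).
Exponent of 7 = 1

1


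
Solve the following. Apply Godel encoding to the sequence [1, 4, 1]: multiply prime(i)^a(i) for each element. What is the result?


Encode each element as an exponent of the corresponding prime:
  2^1 = 2
  3^4 = 81
  5^1 = 5
Product = 2 * 81 * 5 = 810

810


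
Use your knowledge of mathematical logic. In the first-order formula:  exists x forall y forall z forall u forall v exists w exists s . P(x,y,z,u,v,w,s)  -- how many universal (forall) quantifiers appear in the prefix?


Quantifier prefix: exists x forall y forall z forall u forall v exists w exists s
Mark each quantifier type:
  E U U U U E E
Universal count = 4, Existential count = 3
Asked for universal (forall) quantifiers: 4

4


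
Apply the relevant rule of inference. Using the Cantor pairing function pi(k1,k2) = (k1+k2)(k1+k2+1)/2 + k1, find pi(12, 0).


k1 + k2 = 12
(k1+k2)(k1+k2+1)/2 = 12 * 13 / 2 = 78
pi = 78 + 12 = 90

90


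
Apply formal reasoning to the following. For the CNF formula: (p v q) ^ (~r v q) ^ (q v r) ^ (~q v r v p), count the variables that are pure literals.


Check each variable for pure literal status:
p: pure positive
q: mixed (not pure)
r: mixed (not pure)
Pure literal count = 1

1


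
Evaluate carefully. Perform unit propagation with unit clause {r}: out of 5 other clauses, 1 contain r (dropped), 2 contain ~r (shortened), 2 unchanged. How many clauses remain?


Satisfied (removed): 1
Shortened (remain): 2
Unchanged (remain): 2
Remaining = 2 + 2 = 4

4


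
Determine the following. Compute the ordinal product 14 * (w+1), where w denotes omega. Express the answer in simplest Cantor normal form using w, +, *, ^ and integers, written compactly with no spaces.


Compute 14 * (w+1).
Ordinal * is associative and left-distributive over +, but NOT commutative; for finite n>1, n*w = w but w*n stays w*n.
By left-distributivity: 14 * (w+1) = 14*w + 14*1 = w + 14 = w+14.
Result = w+14

w+14


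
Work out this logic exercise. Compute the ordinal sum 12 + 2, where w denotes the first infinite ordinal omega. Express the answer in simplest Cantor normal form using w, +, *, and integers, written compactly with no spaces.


Compute 12 + 2.
Ordinal + is associative but NOT commutative; for finite n>0, n + w = w but w + n stays w+n.
Both operands finite; ordinal + agrees with natural +: 12 + 2 = 14.
Result = 14

14


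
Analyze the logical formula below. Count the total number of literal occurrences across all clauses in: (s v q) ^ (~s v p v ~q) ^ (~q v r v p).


Counting literals in each clause:
Clause 1: 2 literal(s)
Clause 2: 3 literal(s)
Clause 3: 3 literal(s)
Total = 8

8


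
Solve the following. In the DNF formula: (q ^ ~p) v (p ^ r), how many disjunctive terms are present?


A DNF formula is a disjunction of terms (conjunctions).
Terms are separated by v.
Counting the disjuncts: 2 terms.

2


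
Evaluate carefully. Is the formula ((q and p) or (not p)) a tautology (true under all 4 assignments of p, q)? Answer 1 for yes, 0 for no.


Check all 4 assignments:
p=0, q=0: 1
p=0, q=1: 1
p=1, q=0: 0
p=1, q=1: 1
Satisfying count = 3/4.
Tautology iff count = 4: no.

0


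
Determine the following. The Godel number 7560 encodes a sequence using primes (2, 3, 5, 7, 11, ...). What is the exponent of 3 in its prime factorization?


Factorize 7560 by dividing by 3 repeatedly.
Division steps: 3 divides 7560 exactly 3 time(s).
Exponent of 3 = 3

3


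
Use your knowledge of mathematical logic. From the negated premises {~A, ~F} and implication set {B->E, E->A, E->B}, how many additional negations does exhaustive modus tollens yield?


Initial negated facts: {~A, ~F}
Apply modus tollens to closure:
  ~A and E->A  =>  ~E
  ~E and B->E  =>  ~B
Final negated: {~A, ~B, ~E, ~F}
New negations: {~B, ~E}
Count = 2

2


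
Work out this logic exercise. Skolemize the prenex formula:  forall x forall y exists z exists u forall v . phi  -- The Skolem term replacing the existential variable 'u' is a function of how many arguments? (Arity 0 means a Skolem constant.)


Quantifier prefix: forall x forall y exists z exists u forall v
'u' is existentially quantified at position 4.
Universal variables preceding it: x, y
Skolem function arity = 2

2


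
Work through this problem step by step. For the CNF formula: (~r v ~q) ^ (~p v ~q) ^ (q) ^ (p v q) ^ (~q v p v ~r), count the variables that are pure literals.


Check each variable for pure literal status:
p: mixed (not pure)
q: mixed (not pure)
r: pure negative
Pure literal count = 1

1


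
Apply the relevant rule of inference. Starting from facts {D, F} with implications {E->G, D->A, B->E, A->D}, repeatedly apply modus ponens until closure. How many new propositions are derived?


Initial facts: {D, F}
Apply modus ponens to closure:
  D and D->A  =>  A
Final known: {A, D, F}
New propositions: {A}
Count = 1

1


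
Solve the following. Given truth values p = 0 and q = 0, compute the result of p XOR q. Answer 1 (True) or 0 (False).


p = 0, q = 0
Operation: p XOR q
Evaluate: 0 XOR 0 = 0

0


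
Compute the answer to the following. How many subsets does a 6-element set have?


The power set of a set with n elements has 2^n elements.
|P(S)| = 2^6 = 64

64


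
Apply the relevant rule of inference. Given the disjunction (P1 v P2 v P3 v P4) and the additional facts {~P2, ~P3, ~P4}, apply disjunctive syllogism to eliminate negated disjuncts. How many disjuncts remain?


Original disjuncts (4): P1, P2, P3, P4
Negated (eliminate): ~P2, ~P3, ~P4
Remaining disjuncts: P1
Count = 4 - 3 = 1

1


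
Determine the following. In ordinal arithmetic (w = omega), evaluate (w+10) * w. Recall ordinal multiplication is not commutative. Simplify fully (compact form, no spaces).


Compute (w+10) * w.
Ordinal * is associative and left-distributive over +, but NOT commutative; for finite n>1, n*w = w but w*n stays w*n.
(w+10) * w = sup{(w+10)*k : k<w} = sup{w*k+10} = w^2 (the +10 tail is absorbed in the limit).
Result = w^2

w^2


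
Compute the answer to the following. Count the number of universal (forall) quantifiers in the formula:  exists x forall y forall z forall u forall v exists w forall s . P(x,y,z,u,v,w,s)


Quantifier prefix: exists x forall y forall z forall u forall v exists w forall s
Mark each quantifier type:
  E U U U U E U
Universal count = 5, Existential count = 2
Asked for universal (forall) quantifiers: 5

5


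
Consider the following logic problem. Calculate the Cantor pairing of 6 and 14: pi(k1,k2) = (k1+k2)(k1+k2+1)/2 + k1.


k1 + k2 = 20
(k1+k2)(k1+k2+1)/2 = 20 * 21 / 2 = 210
pi = 210 + 6 = 216

216


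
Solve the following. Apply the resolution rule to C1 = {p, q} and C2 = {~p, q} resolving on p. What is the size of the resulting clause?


Remove p from C1 and ~p from C2.
C1 remainder: {q}
C2 remainder: {q}
Union (resolvent): {q}
Resolvent has 1 literal(s).

1


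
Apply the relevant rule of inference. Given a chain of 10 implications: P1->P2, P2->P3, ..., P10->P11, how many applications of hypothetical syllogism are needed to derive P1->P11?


With 10 implications in a chain connecting 11 propositions:
P1->P2, P2->P3, ..., P10->P11
Steps needed = (number of implications) - 1 = 10 - 1 = 9

9


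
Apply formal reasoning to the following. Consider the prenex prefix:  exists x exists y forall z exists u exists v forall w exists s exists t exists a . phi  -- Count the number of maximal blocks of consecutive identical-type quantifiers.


Quantifier-type sequence: E E A E E A E E E  (A=forall, E=exists)
Group into maximal same-type runs:
  Ex2 | Ax1 | Ex2 | Ax1 | Ex3
Number of blocks = 5

5


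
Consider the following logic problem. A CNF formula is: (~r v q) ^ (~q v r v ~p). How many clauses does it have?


A CNF formula is a conjunction of clauses.
Clauses are separated by ^.
Counting the conjuncts: 2 clauses.

2


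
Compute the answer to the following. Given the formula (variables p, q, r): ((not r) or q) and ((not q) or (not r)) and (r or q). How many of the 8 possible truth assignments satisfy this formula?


Evaluate all 8 assignments for p, q, r:
p=0, q=0, r=0: 0
p=0, q=0, r=1: 0
p=0, q=1, r=0: 1
p=0, q=1, r=1: 0
p=1, q=0, r=0: 0
p=1, q=0, r=1: 0
p=1, q=1, r=0: 1
p=1, q=1, r=1: 0
Satisfying count = 2

2


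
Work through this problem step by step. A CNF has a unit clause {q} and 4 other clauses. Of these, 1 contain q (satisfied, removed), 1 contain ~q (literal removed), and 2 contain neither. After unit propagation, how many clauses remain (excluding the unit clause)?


Satisfied (removed): 1
Shortened (remain): 1
Unchanged (remain): 2
Remaining = 1 + 2 = 3

3


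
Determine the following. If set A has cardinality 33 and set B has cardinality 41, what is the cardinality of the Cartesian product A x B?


The Cartesian product A x B contains all ordered pairs (a, b).
|A x B| = |A| * |B| = 33 * 41 = 1353

1353


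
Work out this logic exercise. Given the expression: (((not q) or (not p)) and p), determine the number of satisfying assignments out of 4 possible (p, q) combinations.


Check all 4 assignments:
p=0, q=0: 0
p=0, q=1: 0
p=1, q=0: 1
p=1, q=1: 0
Count of True = 1

1


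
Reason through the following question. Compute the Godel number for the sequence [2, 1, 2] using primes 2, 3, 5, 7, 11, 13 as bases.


Encode each element as an exponent of the corresponding prime:
  2^2 = 4
  3^1 = 3
  5^2 = 25
Product = 4 * 3 * 25 = 300

300


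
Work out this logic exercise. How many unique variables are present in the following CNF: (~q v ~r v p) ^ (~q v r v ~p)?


Identify each variable that appears in the formula.
Variables found: p, q, r
Count = 3

3


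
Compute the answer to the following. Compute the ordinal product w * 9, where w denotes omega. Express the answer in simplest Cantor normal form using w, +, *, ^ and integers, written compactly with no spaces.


Compute w * 9.
Ordinal * is associative and left-distributive over +, but NOT commutative; for finite n>1, n*w = w but w*n stays w*n.
w * 9 means 9 copies of w concatenated: w*9.
Result = w*9

w*9


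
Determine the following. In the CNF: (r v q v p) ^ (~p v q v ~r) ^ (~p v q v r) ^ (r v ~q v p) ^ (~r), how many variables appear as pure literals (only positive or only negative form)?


Check each variable for pure literal status:
p: mixed (not pure)
q: mixed (not pure)
r: mixed (not pure)
Pure literal count = 0

0


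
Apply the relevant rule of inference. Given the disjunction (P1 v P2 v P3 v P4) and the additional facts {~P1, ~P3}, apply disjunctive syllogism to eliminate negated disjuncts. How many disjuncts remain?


Original disjuncts (4): P1, P2, P3, P4
Negated (eliminate): ~P1, ~P3
Remaining disjuncts: P2, P4
Count = 4 - 2 = 2

2


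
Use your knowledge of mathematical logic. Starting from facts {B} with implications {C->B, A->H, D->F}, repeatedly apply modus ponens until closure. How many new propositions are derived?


Initial facts: {B}
Apply modus ponens to closure:
  (no implication fires)
Final known: {B}
New propositions: {(none)}
Count = 0

0
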